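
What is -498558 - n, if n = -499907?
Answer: 1349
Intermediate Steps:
-498558 - n = -498558 - 1*(-499907) = -498558 + 499907 = 1349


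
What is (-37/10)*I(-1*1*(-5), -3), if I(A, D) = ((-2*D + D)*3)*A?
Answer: -333/2 ≈ -166.50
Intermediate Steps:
I(A, D) = -3*A*D (I(A, D) = (-D*3)*A = (-3*D)*A = -3*A*D)
(-37/10)*I(-1*1*(-5), -3) = (-37/10)*(-3*-1*1*(-5)*(-3)) = ((1/10)*(-37))*(-3*(-1*(-5))*(-3)) = -(-111)*5*(-3)/10 = -37/10*45 = -333/2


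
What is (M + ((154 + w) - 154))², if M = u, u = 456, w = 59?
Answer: 265225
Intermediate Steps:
M = 456
(M + ((154 + w) - 154))² = (456 + ((154 + 59) - 154))² = (456 + (213 - 154))² = (456 + 59)² = 515² = 265225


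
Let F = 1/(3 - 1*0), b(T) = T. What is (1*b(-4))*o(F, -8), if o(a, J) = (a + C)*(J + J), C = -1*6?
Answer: -1088/3 ≈ -362.67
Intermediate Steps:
C = -6
F = ⅓ (F = 1/(3 + 0) = 1/3 = ⅓ ≈ 0.33333)
o(a, J) = 2*J*(-6 + a) (o(a, J) = (a - 6)*(J + J) = (-6 + a)*(2*J) = 2*J*(-6 + a))
(1*b(-4))*o(F, -8) = (1*(-4))*(2*(-8)*(-6 + ⅓)) = -8*(-8)*(-17)/3 = -4*272/3 = -1088/3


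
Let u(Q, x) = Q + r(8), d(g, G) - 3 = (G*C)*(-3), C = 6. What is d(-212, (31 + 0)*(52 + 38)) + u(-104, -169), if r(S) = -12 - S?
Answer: -50341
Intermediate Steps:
d(g, G) = 3 - 18*G (d(g, G) = 3 + (G*6)*(-3) = 3 + (6*G)*(-3) = 3 - 18*G)
u(Q, x) = -20 + Q (u(Q, x) = Q + (-12 - 1*8) = Q + (-12 - 8) = Q - 20 = -20 + Q)
d(-212, (31 + 0)*(52 + 38)) + u(-104, -169) = (3 - 18*(31 + 0)*(52 + 38)) + (-20 - 104) = (3 - 558*90) - 124 = (3 - 18*2790) - 124 = (3 - 50220) - 124 = -50217 - 124 = -50341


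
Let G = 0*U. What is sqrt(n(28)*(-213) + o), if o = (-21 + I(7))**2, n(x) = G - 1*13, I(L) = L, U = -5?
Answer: sqrt(2965) ≈ 54.452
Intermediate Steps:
G = 0 (G = 0*(-5) = 0)
n(x) = -13 (n(x) = 0 - 1*13 = 0 - 13 = -13)
o = 196 (o = (-21 + 7)**2 = (-14)**2 = 196)
sqrt(n(28)*(-213) + o) = sqrt(-13*(-213) + 196) = sqrt(2769 + 196) = sqrt(2965)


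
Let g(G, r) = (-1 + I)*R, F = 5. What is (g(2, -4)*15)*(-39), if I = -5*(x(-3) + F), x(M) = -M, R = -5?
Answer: -119925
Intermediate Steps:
I = -40 (I = -5*(-1*(-3) + 5) = -5*(3 + 5) = -5*8 = -40)
g(G, r) = 205 (g(G, r) = (-1 - 40)*(-5) = -41*(-5) = 205)
(g(2, -4)*15)*(-39) = (205*15)*(-39) = 3075*(-39) = -119925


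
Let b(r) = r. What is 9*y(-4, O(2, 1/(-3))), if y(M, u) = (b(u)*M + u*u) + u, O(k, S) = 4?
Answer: 36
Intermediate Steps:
y(M, u) = u + u**2 + M*u (y(M, u) = (u*M + u*u) + u = (M*u + u**2) + u = (u**2 + M*u) + u = u + u**2 + M*u)
9*y(-4, O(2, 1/(-3))) = 9*(4*(1 - 4 + 4)) = 9*(4*1) = 9*4 = 36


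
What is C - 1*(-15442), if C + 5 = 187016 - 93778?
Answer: 108675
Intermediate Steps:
C = 93233 (C = -5 + (187016 - 93778) = -5 + 93238 = 93233)
C - 1*(-15442) = 93233 - 1*(-15442) = 93233 + 15442 = 108675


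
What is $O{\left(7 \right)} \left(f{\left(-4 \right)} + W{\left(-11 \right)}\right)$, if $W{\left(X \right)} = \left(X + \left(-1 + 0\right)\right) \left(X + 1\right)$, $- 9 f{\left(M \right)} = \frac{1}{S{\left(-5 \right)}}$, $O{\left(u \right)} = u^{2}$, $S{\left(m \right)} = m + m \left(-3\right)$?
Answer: $\frac{529151}{90} \approx 5879.5$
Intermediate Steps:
$S{\left(m \right)} = - 2 m$ ($S{\left(m \right)} = m - 3 m = - 2 m$)
$f{\left(M \right)} = - \frac{1}{90}$ ($f{\left(M \right)} = - \frac{1}{9 \left(\left(-2\right) \left(-5\right)\right)} = - \frac{1}{9 \cdot 10} = \left(- \frac{1}{9}\right) \frac{1}{10} = - \frac{1}{90}$)
$W{\left(X \right)} = \left(1 + X\right) \left(-1 + X\right)$ ($W{\left(X \right)} = \left(X - 1\right) \left(1 + X\right) = \left(-1 + X\right) \left(1 + X\right) = \left(1 + X\right) \left(-1 + X\right)$)
$O{\left(7 \right)} \left(f{\left(-4 \right)} + W{\left(-11 \right)}\right) = 7^{2} \left(- \frac{1}{90} - \left(1 - \left(-11\right)^{2}\right)\right) = 49 \left(- \frac{1}{90} + \left(-1 + 121\right)\right) = 49 \left(- \frac{1}{90} + 120\right) = 49 \cdot \frac{10799}{90} = \frac{529151}{90}$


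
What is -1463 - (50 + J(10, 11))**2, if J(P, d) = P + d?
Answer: -6504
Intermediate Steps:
-1463 - (50 + J(10, 11))**2 = -1463 - (50 + (10 + 11))**2 = -1463 - (50 + 21)**2 = -1463 - 1*71**2 = -1463 - 1*5041 = -1463 - 5041 = -6504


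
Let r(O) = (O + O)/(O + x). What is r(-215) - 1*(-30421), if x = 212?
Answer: 91693/3 ≈ 30564.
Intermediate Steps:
r(O) = 2*O/(212 + O) (r(O) = (O + O)/(O + 212) = (2*O)/(212 + O) = 2*O/(212 + O))
r(-215) - 1*(-30421) = 2*(-215)/(212 - 215) - 1*(-30421) = 2*(-215)/(-3) + 30421 = 2*(-215)*(-⅓) + 30421 = 430/3 + 30421 = 91693/3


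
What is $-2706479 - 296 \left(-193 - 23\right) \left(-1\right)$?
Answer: $-2770415$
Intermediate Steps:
$-2706479 - 296 \left(-193 - 23\right) \left(-1\right) = -2706479 - 296 \left(-216\right) \left(-1\right) = -2706479 - \left(-63936\right) \left(-1\right) = -2706479 - 63936 = -2770415$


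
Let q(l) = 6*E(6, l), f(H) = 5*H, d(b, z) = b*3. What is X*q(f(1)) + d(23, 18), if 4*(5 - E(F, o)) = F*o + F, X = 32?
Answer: -699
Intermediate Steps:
E(F, o) = 5 - F/4 - F*o/4 (E(F, o) = 5 - (F*o + F)/4 = 5 - (F + F*o)/4 = 5 + (-F/4 - F*o/4) = 5 - F/4 - F*o/4)
d(b, z) = 3*b
q(l) = 21 - 9*l (q(l) = 6*(5 - ¼*6 - ¼*6*l) = 6*(5 - 3/2 - 3*l/2) = 6*(7/2 - 3*l/2) = 21 - 9*l)
X*q(f(1)) + d(23, 18) = 32*(21 - 45) + 3*23 = 32*(21 - 9*5) + 69 = 32*(21 - 45) + 69 = 32*(-24) + 69 = -768 + 69 = -699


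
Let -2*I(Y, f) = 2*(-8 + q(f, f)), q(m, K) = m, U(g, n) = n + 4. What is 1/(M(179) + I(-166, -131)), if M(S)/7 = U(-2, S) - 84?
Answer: 1/832 ≈ 0.0012019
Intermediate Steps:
U(g, n) = 4 + n
M(S) = -560 + 7*S (M(S) = 7*((4 + S) - 84) = 7*(-80 + S) = -560 + 7*S)
I(Y, f) = 8 - f (I(Y, f) = -(-8 + f) = -(-16 + 2*f)/2 = 8 - f)
1/(M(179) + I(-166, -131)) = 1/((-560 + 7*179) + (8 - 1*(-131))) = 1/((-560 + 1253) + (8 + 131)) = 1/(693 + 139) = 1/832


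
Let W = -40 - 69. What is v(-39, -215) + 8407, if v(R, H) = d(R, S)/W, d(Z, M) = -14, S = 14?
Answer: 916377/109 ≈ 8407.1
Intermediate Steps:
W = -109
v(R, H) = 14/109 (v(R, H) = -14/(-109) = -14*(-1/109) = 14/109)
v(-39, -215) + 8407 = 14/109 + 8407 = 916377/109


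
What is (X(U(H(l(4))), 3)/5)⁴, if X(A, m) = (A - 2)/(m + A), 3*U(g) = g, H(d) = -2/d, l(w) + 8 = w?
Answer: 14641/81450625 ≈ 0.00017975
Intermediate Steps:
l(w) = -8 + w
U(g) = g/3
X(A, m) = (-2 + A)/(A + m)
(X(U(H(l(4))), 3)/5)⁴ = (((-2 + (-2/(-8 + 4))/3)/((-2/(-8 + 4))/3 + 3))/5)⁴ = (((-2 + (-2/(-4))/3)/((-2/(-4))/3 + 3))*(⅕))⁴ = (((-2 + (-2*(-¼))/3)/((-2*(-¼))/3 + 3))*(⅕))⁴ = (((-2 + (⅓)*(½))/((⅓)*(½) + 3))*(⅕))⁴ = (((-2 + ⅙)/(⅙ + 3))*(⅕))⁴ = ((-11/6/(19/6))*(⅕))⁴ = (((6/19)*(-11/6))*(⅕))⁴ = (-11/19*⅕)⁴ = (-11/95)⁴ = 14641/81450625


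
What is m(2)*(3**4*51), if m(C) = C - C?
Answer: 0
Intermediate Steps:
m(C) = 0
m(2)*(3**4*51) = 0*(3**4*51) = 0*(81*51) = 0*4131 = 0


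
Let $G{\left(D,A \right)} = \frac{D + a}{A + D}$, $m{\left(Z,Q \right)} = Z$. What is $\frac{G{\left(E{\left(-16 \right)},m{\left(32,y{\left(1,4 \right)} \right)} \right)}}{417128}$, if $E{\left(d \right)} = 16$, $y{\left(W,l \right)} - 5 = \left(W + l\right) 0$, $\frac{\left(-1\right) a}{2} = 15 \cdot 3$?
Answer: $- \frac{37}{10011072} \approx -3.6959 \cdot 10^{-6}$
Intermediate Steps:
$a = -90$ ($a = - 2 \cdot 15 \cdot 3 = \left(-2\right) 45 = -90$)
$y{\left(W,l \right)} = 5$ ($y{\left(W,l \right)} = 5 + \left(W + l\right) 0 = 5 + 0 = 5$)
$G{\left(D,A \right)} = \frac{-90 + D}{A + D}$ ($G{\left(D,A \right)} = \frac{D - 90}{A + D} = \frac{-90 + D}{A + D}$)
$\frac{G{\left(E{\left(-16 \right)},m{\left(32,y{\left(1,4 \right)} \right)} \right)}}{417128} = \frac{\frac{1}{32 + 16} \left(-90 + 16\right)}{417128} = \frac{1}{48} \left(-74\right) \frac{1}{417128} = \left(- \frac{37}{24}\right) \frac{1}{417128} = - \frac{37}{10011072}$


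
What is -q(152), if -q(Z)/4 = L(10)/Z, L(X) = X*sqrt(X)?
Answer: 5*sqrt(10)/19 ≈ 0.83218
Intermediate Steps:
L(X) = X**(3/2)
q(Z) = -40*sqrt(10)/Z (q(Z) = -4*10**(3/2)/Z = -4*10*sqrt(10)/Z = -40*sqrt(10)/Z)
-q(152) = -(-40)*sqrt(10)/152 = -(-5)*sqrt(10)/19 = 5*sqrt(10)/19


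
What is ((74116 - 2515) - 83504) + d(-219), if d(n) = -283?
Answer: -12186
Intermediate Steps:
((74116 - 2515) - 83504) + d(-219) = ((74116 - 2515) - 83504) - 283 = (71601 - 83504) - 283 = -11903 - 283 = -12186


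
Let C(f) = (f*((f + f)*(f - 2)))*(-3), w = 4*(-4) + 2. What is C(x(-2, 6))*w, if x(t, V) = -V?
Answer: -24192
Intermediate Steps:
w = -14 (w = -16 + 2 = -14)
C(f) = -6*f²*(-2 + f) (C(f) = (f*((2*f)*(-2 + f)))*(-3) = (f*(2*f*(-2 + f)))*(-3) = (2*f²*(-2 + f))*(-3) = -6*f²*(-2 + f))
C(x(-2, 6))*w = (6*(-1*6)²*(2 - (-1)*6))*(-14) = (6*(-6)²*(2 - 1*(-6)))*(-14) = (6*36*(2 + 6))*(-14) = (6*36*8)*(-14) = 1728*(-14) = -24192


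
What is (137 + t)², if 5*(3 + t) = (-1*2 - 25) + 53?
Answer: 484416/25 ≈ 19377.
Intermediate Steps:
t = 11/5 (t = -3 + ((-1*2 - 25) + 53)/5 = -3 + ((-2 - 25) + 53)/5 = -3 + (-27 + 53)/5 = -3 + (⅕)*26 = -3 + 26/5 = 11/5 ≈ 2.2000)
(137 + t)² = (137 + 11/5)² = (696/5)² = 484416/25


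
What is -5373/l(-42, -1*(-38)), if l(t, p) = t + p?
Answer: 5373/4 ≈ 1343.3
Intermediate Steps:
l(t, p) = p + t
-5373/l(-42, -1*(-38)) = -5373/(-1*(-38) - 42) = -5373/(38 - 42) = -5373/(-4) = -5373*(-1/4) = 5373/4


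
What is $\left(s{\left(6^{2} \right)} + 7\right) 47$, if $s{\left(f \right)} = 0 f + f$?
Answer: $2021$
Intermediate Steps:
$s{\left(f \right)} = f$ ($s{\left(f \right)} = 0 + f = f$)
$\left(s{\left(6^{2} \right)} + 7\right) 47 = \left(6^{2} + 7\right) 47 = \left(36 + 7\right) 47 = 43 \cdot 47 = 2021$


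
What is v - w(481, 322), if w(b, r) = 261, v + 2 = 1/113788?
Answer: -29926243/113788 ≈ -263.00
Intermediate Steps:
v = -227575/113788 (v = -2 + 1/113788 = -227575/113788 ≈ -2.0000)
v - w(481, 322) = -227575/113788 - 1*261 = -227575/113788 - 261 = -29926243/113788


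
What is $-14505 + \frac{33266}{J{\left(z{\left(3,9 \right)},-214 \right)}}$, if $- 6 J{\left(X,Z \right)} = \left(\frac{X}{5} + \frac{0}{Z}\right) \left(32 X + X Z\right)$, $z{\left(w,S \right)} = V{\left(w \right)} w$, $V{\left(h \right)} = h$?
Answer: $- \frac{35472455}{2457} \approx -14437.0$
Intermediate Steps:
$z{\left(w,S \right)} = w^{2}$ ($z{\left(w,S \right)} = w w = w^{2}$)
$J{\left(X,Z \right)} = - \frac{X \left(32 X + X Z\right)}{30}$ ($J{\left(X,Z \right)} = - \frac{\left(\frac{X}{5} + \frac{0}{Z}\right) \left(32 X + X Z\right)}{6} = - \frac{\left(X \frac{1}{5} + 0\right) \left(32 X + X Z\right)}{6} = - \frac{\left(\frac{X}{5} + 0\right) \left(32 X + X Z\right)}{6} = - \frac{\frac{X}{5} \left(32 X + X Z\right)}{6} = - \frac{\frac{1}{5} X \left(32 X + X Z\right)}{6} = - \frac{X \left(32 X + X Z\right)}{30}$)
$-14505 + \frac{33266}{J{\left(z{\left(3,9 \right)},-214 \right)}} = -14505 + \frac{33266}{\frac{1}{30} \left(3^{2}\right)^{2} \left(-32 - -214\right)} = -14505 + \frac{33266}{\frac{1}{30} \cdot 9^{2} \left(-32 + 214\right)} = -14505 + \frac{33266}{\frac{1}{30} \cdot 81 \cdot 182} = -14505 + \frac{33266}{\frac{2457}{5}} = -14505 + 33266 \cdot \frac{5}{2457} = -14505 + \frac{166330}{2457} = - \frac{35472455}{2457}$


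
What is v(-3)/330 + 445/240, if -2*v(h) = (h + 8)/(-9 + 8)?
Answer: 983/528 ≈ 1.8617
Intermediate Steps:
v(h) = 4 + h/2 (v(h) = -(h + 8)/(2*(-9 + 8)) = -(8 + h)/(2*(-1)) = -(8 + h)*(-1)/2 = -(-8 - h)/2 = 4 + h/2)
v(-3)/330 + 445/240 = (4 + (1/2)*(-3))/330 + 445/240 = (4 - 3/2)*(1/330) + 445*(1/240) = (5/2)*(1/330) + 89/48 = 1/132 + 89/48 = 983/528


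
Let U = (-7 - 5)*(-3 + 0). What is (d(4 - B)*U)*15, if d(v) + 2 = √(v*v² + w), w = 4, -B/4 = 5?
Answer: -1080 + 1080*√3457 ≈ 62420.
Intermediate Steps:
B = -20 (B = -4*5 = -20)
d(v) = -2 + √(4 + v³) (d(v) = -2 + √(v*v² + 4) = -2 + √(v³ + 4) = -2 + √(4 + v³))
U = 36 (U = -12*(-3) = 36)
(d(4 - B)*U)*15 = ((-2 + √(4 + (4 - 1*(-20))³))*36)*15 = ((-2 + √(4 + (4 + 20)³))*36)*15 = ((-2 + √(4 + 24³))*36)*15 = ((-2 + √(4 + 13824))*36)*15 = ((-2 + √13828)*36)*15 = ((-2 + 2*√3457)*36)*15 = (-72 + 72*√3457)*15 = -1080 + 1080*√3457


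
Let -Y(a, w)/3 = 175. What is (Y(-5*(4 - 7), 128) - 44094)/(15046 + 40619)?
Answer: -14873/18555 ≈ -0.80156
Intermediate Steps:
Y(a, w) = -525 (Y(a, w) = -3*175 = -525)
(Y(-5*(4 - 7), 128) - 44094)/(15046 + 40619) = (-525 - 44094)/(15046 + 40619) = -44619/55665 = -44619*1/55665 = -14873/18555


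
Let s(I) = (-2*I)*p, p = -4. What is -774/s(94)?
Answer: -387/376 ≈ -1.0293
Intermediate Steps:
s(I) = 8*I (s(I) = -2*I*(-4) = 8*I)
-774/s(94) = -774/(8*94) = -774/752 = -774*1/752 = -387/376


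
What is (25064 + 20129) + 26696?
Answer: 71889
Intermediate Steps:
(25064 + 20129) + 26696 = 45193 + 26696 = 71889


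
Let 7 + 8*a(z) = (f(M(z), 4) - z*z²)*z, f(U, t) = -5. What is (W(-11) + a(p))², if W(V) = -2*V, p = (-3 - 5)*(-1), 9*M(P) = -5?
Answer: 15737089/64 ≈ 2.4589e+5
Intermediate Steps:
M(P) = -5/9 (M(P) = (⅑)*(-5) = -5/9)
p = 8 (p = -8*(-1) = 8)
a(z) = -7/8 + z*(-5 - z³)/8 (a(z) = -7/8 + ((-5 - z*z²)*z)/8 = -7/8 + ((-5 - z³)*z)/8 = -7/8 + (z*(-5 - z³))/8 = -7/8 + z*(-5 - z³)/8)
(W(-11) + a(p))² = (-2*(-11) + (-7/8 - 5/8*8 - ⅛*8⁴))² = (22 + (-7/8 - 5 - ⅛*4096))² = (22 + (-7/8 - 5 - 512))² = (22 - 4143/8)² = (-3967/8)² = 15737089/64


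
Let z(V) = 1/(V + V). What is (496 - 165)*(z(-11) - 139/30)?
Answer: -255532/165 ≈ -1548.7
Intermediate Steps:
z(V) = 1/(2*V)
(496 - 165)*(z(-11) - 139/30) = (496 - 165)*((½)/(-11) - 139/30) = 331*((½)*(-1/11) - 139*1/30) = 331*(-1/22 - 139/30) = 331*(-772/165) = -255532/165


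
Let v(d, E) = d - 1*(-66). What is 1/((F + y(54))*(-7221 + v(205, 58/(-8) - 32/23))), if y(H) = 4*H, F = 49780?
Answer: -1/347472200 ≈ -2.8779e-9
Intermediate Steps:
v(d, E) = 66 + d (v(d, E) = d + 66 = 66 + d)
1/((F + y(54))*(-7221 + v(205, 58/(-8) - 32/23))) = 1/((49780 + 4*54)*(-7221 + (66 + 205))) = 1/((49780 + 216)*(-7221 + 271)) = 1/(49996*(-6950)) = 1/(-347472200) = -1/347472200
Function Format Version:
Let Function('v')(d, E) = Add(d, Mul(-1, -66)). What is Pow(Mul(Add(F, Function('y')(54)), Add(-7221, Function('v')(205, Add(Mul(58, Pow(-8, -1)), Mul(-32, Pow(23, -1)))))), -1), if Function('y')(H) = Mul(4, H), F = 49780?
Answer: Rational(-1, 347472200) ≈ -2.8779e-9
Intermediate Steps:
Function('v')(d, E) = Add(66, d) (Function('v')(d, E) = Add(d, 66) = Add(66, d))
Pow(Mul(Add(F, Function('y')(54)), Add(-7221, Function('v')(205, Add(Mul(58, Pow(-8, -1)), Mul(-32, Pow(23, -1)))))), -1) = Pow(Mul(Add(49780, Mul(4, 54)), Add(-7221, Add(66, 205))), -1) = Pow(Mul(Add(49780, 216), Add(-7221, 271)), -1) = Pow(Mul(49996, -6950), -1) = Pow(-347472200, -1) = Rational(-1, 347472200)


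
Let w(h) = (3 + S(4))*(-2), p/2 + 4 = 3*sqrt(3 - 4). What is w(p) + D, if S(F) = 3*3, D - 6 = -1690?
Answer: -1708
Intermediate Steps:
D = -1684 (D = 6 - 1690 = -1684)
S(F) = 9
p = -8 + 6*I (p = -8 + 2*(3*sqrt(3 - 4)) = -8 + 2*(3*sqrt(-1)) = -8 + 2*(3*I) = -8 + 6*I ≈ -8.0 + 6.0*I)
w(h) = -24 (w(h) = (3 + 9)*(-2) = 12*(-2) = -24)
w(p) + D = -24 - 1684 = -1708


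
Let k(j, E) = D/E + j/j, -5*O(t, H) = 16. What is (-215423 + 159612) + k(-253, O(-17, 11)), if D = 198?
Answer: -446975/8 ≈ -55872.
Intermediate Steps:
O(t, H) = -16/5 (O(t, H) = -1/5*16 = -16/5)
k(j, E) = 1 + 198/E (k(j, E) = 198/E + j/j = 198/E + 1 = 1 + 198/E)
(-215423 + 159612) + k(-253, O(-17, 11)) = (-215423 + 159612) + (198 - 16/5)/(-16/5) = -55811 - 5/16*974/5 = -55811 - 487/8 = -446975/8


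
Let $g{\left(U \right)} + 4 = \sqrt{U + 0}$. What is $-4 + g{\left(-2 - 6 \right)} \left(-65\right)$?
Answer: $256 - 130 i \sqrt{2} \approx 256.0 - 183.85 i$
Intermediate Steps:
$g{\left(U \right)} = -4 + \sqrt{U}$ ($g{\left(U \right)} = -4 + \sqrt{U + 0} = -4 + \sqrt{U}$)
$-4 + g{\left(-2 - 6 \right)} \left(-65\right) = -4 + \left(-4 + \sqrt{-2 - 6}\right) \left(-65\right) = -4 + \left(-4 + \sqrt{-8}\right) \left(-65\right) = -4 + \left(-4 + 2 i \sqrt{2}\right) \left(-65\right) = -4 + \left(260 - 130 i \sqrt{2}\right) = 256 - 130 i \sqrt{2}$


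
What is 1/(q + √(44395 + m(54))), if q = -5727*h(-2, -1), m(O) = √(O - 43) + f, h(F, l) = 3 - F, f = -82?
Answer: -1/(28635 - √(44313 + √11)) ≈ -3.5181e-5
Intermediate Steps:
m(O) = -82 + √(-43 + O) (m(O) = √(O - 43) - 82 = √(-43 + O) - 82 = -82 + √(-43 + O))
q = -28635 (q = -5727*(3 - 1*(-2)) = -5727*(3 + 2) = -5727*5 = -28635)
1/(q + √(44395 + m(54))) = 1/(-28635 + √(44395 + (-82 + √(-43 + 54)))) = 1/(-28635 + √(44395 + (-82 + √11))) = 1/(-28635 + √(44313 + √11))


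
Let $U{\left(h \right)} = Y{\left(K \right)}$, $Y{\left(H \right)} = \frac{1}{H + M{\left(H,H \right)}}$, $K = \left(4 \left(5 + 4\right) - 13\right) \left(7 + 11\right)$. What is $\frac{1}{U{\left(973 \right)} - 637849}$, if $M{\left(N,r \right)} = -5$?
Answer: $- \frac{409}{260880240} \approx -1.5678 \cdot 10^{-6}$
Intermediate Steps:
$K = 414$ ($K = \left(4 \cdot 9 - 13\right) 18 = \left(36 - 13\right) 18 = 23 \cdot 18 = 414$)
$Y{\left(H \right)} = \frac{1}{-5 + H}$ ($Y{\left(H \right)} = \frac{1}{H - 5} = \frac{1}{-5 + H}$)
$U{\left(h \right)} = \frac{1}{409}$ ($U{\left(h \right)} = \frac{1}{-5 + 414} = \frac{1}{409}$)
$\frac{1}{U{\left(973 \right)} - 637849} = \frac{1}{\frac{1}{409} - 637849} = \frac{1}{- \frac{260880240}{409}} = - \frac{409}{260880240}$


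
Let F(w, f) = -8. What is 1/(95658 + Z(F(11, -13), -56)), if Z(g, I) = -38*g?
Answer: 1/95962 ≈ 1.0421e-5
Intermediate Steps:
1/(95658 + Z(F(11, -13), -56)) = 1/(95658 - 38*(-8)) = 1/(95658 + 304) = 1/95962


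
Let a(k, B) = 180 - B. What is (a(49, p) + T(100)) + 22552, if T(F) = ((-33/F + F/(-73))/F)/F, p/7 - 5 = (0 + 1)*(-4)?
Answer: 1658924987591/73000000 ≈ 22725.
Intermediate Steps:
p = 7 (p = 35 + 7*((0 + 1)*(-4)) = 35 + 7*(1*(-4)) = 35 + 7*(-4) = 35 - 28 = 7)
T(F) = (-33/F - F/73)/F**2 (T(F) = ((-33/F + F*(-1/73))/F)/F = ((-33/F - F/73)/F)/F = (-33/F - F/73)/F**2)
(a(49, p) + T(100)) + 22552 = ((180 - 1*7) + (1/73)*(-2409 - 1*100**2)/100**3) + 22552 = ((180 - 7) + (1/73)*(1/1000000)*(-2409 - 1*10000)) + 22552 = (173 + (1/73)*(1/1000000)*(-2409 - 10000)) + 22552 = (173 + (1/73)*(1/1000000)*(-12409)) + 22552 = (173 - 12409/73000000) + 22552 = 12628987591/73000000 + 22552 = 1658924987591/73000000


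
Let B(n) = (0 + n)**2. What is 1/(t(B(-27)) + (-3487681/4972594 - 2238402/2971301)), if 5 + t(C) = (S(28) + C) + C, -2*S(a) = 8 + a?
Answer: 14775073524794/21180736893681621 ≈ 0.00069757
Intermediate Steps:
S(a) = -4 - a/2 (S(a) = -(8 + a)/2 = -4 - a/2)
B(n) = n**2
t(C) = -23 + 2*C (t(C) = -5 + (((-4 - 1/2*28) + C) + C) = -5 + (((-4 - 14) + C) + C) = -5 + ((-18 + C) + C) = -5 + (-18 + 2*C) = -23 + 2*C)
1/(t(B(-27)) + (-3487681/4972594 - 2238402/2971301)) = 1/((-23 + 2*(-27)**2) + (-3487681/4972594 - 2238402/2971301)) = 1/((-23 + 2*729) + (-3487681*1/4972594 - 2238402*1/2971301)) = 1/((-23 + 1458) + (-3487681/4972594 - 2238402/2971301)) = 1/(1435 - 21493614397769/14775073524794) = 1/(21180736893681621/14775073524794) = 14775073524794/21180736893681621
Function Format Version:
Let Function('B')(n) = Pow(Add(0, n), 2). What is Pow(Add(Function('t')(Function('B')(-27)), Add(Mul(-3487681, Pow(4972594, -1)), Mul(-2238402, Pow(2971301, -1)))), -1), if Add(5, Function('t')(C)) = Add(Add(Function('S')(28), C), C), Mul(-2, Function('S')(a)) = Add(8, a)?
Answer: Rational(14775073524794, 21180736893681621) ≈ 0.00069757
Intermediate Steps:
Function('S')(a) = Add(-4, Mul(Rational(-1, 2), a)) (Function('S')(a) = Mul(Rational(-1, 2), Add(8, a)) = Add(-4, Mul(Rational(-1, 2), a)))
Function('B')(n) = Pow(n, 2)
Function('t')(C) = Add(-23, Mul(2, C)) (Function('t')(C) = Add(-5, Add(Add(Add(-4, Mul(Rational(-1, 2), 28)), C), C)) = Add(-5, Add(Add(Add(-4, -14), C), C)) = Add(-5, Add(Add(-18, C), C)) = Add(-5, Add(-18, Mul(2, C))) = Add(-23, Mul(2, C)))
Pow(Add(Function('t')(Function('B')(-27)), Add(Mul(-3487681, Pow(4972594, -1)), Mul(-2238402, Pow(2971301, -1)))), -1) = Pow(Add(Add(-23, Mul(2, Pow(-27, 2))), Add(Mul(-3487681, Pow(4972594, -1)), Mul(-2238402, Pow(2971301, -1)))), -1) = Pow(Add(Add(-23, Mul(2, 729)), Add(Mul(-3487681, Rational(1, 4972594)), Mul(-2238402, Rational(1, 2971301)))), -1) = Pow(Add(Add(-23, 1458), Add(Rational(-3487681, 4972594), Rational(-2238402, 2971301))), -1) = Pow(Add(1435, Rational(-21493614397769, 14775073524794)), -1) = Pow(Rational(21180736893681621, 14775073524794), -1) = Rational(14775073524794, 21180736893681621)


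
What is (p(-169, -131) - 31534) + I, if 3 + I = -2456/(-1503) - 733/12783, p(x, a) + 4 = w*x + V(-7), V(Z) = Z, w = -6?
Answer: -195538279339/6404283 ≈ -30532.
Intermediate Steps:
p(x, a) = -11 - 6*x (p(x, a) = -4 + (-6*x - 7) = -4 + (-7 - 6*x) = -11 - 6*x)
I = -9115066/6404283 (I = -3 + (-2456/(-1503) - 733/12783) = -3 + (-2456*(-1/1503) - 733*1/12783) = -3 + (2456/1503 - 733/12783) = -3 + 10097783/6404283 = -9115066/6404283 ≈ -1.4233)
(p(-169, -131) - 31534) + I = ((-11 - 6*(-169)) - 31534) - 9115066/6404283 = ((-11 + 1014) - 31534) - 9115066/6404283 = (1003 - 31534) - 9115066/6404283 = -30531 - 9115066/6404283 = -195538279339/6404283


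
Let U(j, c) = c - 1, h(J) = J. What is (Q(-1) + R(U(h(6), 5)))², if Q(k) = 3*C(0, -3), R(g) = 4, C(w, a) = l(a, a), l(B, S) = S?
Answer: 25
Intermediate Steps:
U(j, c) = -1 + c
C(w, a) = a
Q(k) = -9 (Q(k) = 3*(-3) = -9)
(Q(-1) + R(U(h(6), 5)))² = (-9 + 4)² = (-5)² = 25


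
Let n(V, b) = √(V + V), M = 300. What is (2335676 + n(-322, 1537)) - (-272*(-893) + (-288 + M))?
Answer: 2092768 + 2*I*√161 ≈ 2.0928e+6 + 25.377*I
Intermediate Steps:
n(V, b) = √2*√V (n(V, b) = √(2*V) = √2*√V)
(2335676 + n(-322, 1537)) - (-272*(-893) + (-288 + M)) = (2335676 + √2*√(-322)) - (-272*(-893) + (-288 + 300)) = (2335676 + √2*(I*√322)) - (242896 + 12) = (2335676 + 2*I*√161) - 1*242908 = (2335676 + 2*I*√161) - 242908 = 2092768 + 2*I*√161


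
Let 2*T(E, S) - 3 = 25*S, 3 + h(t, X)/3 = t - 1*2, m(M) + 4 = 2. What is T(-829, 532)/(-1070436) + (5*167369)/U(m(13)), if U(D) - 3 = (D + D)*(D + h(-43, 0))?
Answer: 1791570219979/1256691864 ≈ 1425.6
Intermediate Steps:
m(M) = -2 (m(M) = -4 + 2 = -2)
h(t, X) = -15 + 3*t (h(t, X) = -9 + 3*(t - 1*2) = -9 + 3*(t - 2) = -9 + 3*(-2 + t) = -9 + (-6 + 3*t) = -15 + 3*t)
T(E, S) = 3/2 + 25*S/2 (T(E, S) = 3/2 + (25*S)/2 = 3/2 + 25*S/2)
U(D) = 3 + 2*D*(-144 + D) (U(D) = 3 + (D + D)*(D + (-15 + 3*(-43))) = 3 + (2*D)*(D + (-15 - 129)) = 3 + (2*D)*(D - 144) = 3 + (2*D)*(-144 + D) = 3 + 2*D*(-144 + D))
T(-829, 532)/(-1070436) + (5*167369)/U(m(13)) = (3/2 + (25/2)*532)/(-1070436) + (5*167369)/(3 - 288*(-2) + 2*(-2)²) = (3/2 + 6650)*(-1/1070436) + 836845/(3 + 576 + 2*4) = (13303/2)*(-1/1070436) + 836845/(3 + 576 + 8) = -13303/2140872 + 836845/587 = 1791570219979/1256691864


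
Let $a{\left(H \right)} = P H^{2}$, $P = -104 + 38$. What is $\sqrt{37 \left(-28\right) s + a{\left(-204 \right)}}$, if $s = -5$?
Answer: $2 i \sqrt{685369} \approx 1655.7 i$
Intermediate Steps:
$P = -66$
$a{\left(H \right)} = - 66 H^{2}$
$\sqrt{37 \left(-28\right) s + a{\left(-204 \right)}} = \sqrt{37 \left(-28\right) \left(-5\right) - 66 \left(-204\right)^{2}} = \sqrt{\left(-1036\right) \left(-5\right) - 2746656} = \sqrt{5180 - 2746656} = \sqrt{-2741476} = 2 i \sqrt{685369}$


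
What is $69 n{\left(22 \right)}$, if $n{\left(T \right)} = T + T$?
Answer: $3036$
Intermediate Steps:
$n{\left(T \right)} = 2 T$
$69 n{\left(22 \right)} = 69 \cdot 2 \cdot 22 = 69 \cdot 44 = 3036$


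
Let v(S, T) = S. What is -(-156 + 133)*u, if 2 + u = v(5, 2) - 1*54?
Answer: -1173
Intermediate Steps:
u = -51 (u = -2 + (5 - 1*54) = -2 + (5 - 54) = -2 - 49 = -51)
-(-156 + 133)*u = -(-156 + 133)*(-51) = -(-23)*(-51) = -1*1173 = -1173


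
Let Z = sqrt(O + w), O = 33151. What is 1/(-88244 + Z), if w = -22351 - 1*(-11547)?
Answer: -6788/598998553 - 3*sqrt(2483)/7786981189 ≈ -1.1351e-5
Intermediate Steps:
w = -10804 (w = -22351 + 11547 = -10804)
Z = 3*sqrt(2483) (Z = sqrt(33151 - 10804) = sqrt(22347) = 3*sqrt(2483) ≈ 149.49)
1/(-88244 + Z) = 1/(-88244 + 3*sqrt(2483))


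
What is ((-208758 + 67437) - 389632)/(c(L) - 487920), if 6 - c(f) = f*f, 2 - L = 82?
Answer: 530953/494314 ≈ 1.0741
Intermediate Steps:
L = -80 (L = 2 - 1*82 = 2 - 82 = -80)
c(f) = 6 - f² (c(f) = 6 - f*f = 6 - f²)
((-208758 + 67437) - 389632)/(c(L) - 487920) = ((-208758 + 67437) - 389632)/((6 - 1*(-80)²) - 487920) = (-141321 - 389632)/((6 - 1*6400) - 487920) = -530953/((6 - 6400) - 487920) = -530953/(-6394 - 487920) = -530953/(-494314) = -530953*(-1/494314) = 530953/494314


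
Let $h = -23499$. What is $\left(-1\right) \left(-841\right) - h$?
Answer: $24340$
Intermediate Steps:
$\left(-1\right) \left(-841\right) - h = \left(-1\right) \left(-841\right) - -23499 = 841 + 23499 = 24340$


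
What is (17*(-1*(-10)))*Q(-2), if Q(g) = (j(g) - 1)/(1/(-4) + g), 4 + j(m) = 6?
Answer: -680/9 ≈ -75.556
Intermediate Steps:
j(m) = 2 (j(m) = -4 + 6 = 2)
Q(g) = 1/(-¼ + g) (Q(g) = (2 - 1)/(1/(-4) + g) = 1/(-¼ + g))
(17*(-1*(-10)))*Q(-2) = (17*(-1*(-10)))*(4/(-1 + 4*(-2))) = (17*10)*(4/(-1 - 8)) = 170*(4/(-9)) = 170*(4*(-⅑)) = 170*(-4/9) = -680/9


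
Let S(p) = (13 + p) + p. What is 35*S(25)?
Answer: 2205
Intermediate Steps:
S(p) = 13 + 2*p
35*S(25) = 35*(13 + 2*25) = 35*(13 + 50) = 35*63 = 2205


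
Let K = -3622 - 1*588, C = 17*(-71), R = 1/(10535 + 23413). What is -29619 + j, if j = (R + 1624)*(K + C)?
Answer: -299653128413/33948 ≈ -8.8268e+6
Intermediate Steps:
R = 1/33948 ≈ 2.9457e-5
C = -1207
K = -4210 (K = -3622 - 588 = -4210)
j = -298647622601/33948 (j = (1/33948 + 1624)*(-4210 - 1207) = (55131553/33948)*(-5417) = -298647622601/33948 ≈ -8.7972e+6)
-29619 + j = -29619 - 298647622601/33948 = -299653128413/33948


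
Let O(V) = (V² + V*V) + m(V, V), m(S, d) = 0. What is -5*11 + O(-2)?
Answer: -47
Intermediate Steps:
O(V) = 2*V² (O(V) = (V² + V*V) + 0 = (V² + V²) + 0 = 2*V² + 0 = 2*V²)
-5*11 + O(-2) = -5*11 + 2*(-2)² = -55 + 2*4 = -55 + 8 = -47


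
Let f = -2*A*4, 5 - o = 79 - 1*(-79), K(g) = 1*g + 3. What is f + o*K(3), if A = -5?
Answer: -878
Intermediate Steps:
K(g) = 3 + g (K(g) = g + 3 = 3 + g)
o = -153 (o = 5 - (79 - 1*(-79)) = 5 - (79 + 79) = 5 - 1*158 = 5 - 158 = -153)
f = 40 (f = -2*(-5)*4 = 10*4 = 40)
f + o*K(3) = 40 - 153*(3 + 3) = 40 - 153*6 = 40 - 918 = -878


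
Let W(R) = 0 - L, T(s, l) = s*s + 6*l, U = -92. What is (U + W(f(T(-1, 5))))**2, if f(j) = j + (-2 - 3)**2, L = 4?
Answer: 9216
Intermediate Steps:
T(s, l) = s**2 + 6*l
f(j) = 25 + j (f(j) = j + (-5)**2 = j + 25 = 25 + j)
W(R) = -4 (W(R) = 0 - 1*4 = 0 - 4 = -4)
(U + W(f(T(-1, 5))))**2 = (-92 - 4)**2 = (-96)**2 = 9216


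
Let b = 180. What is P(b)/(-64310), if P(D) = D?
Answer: -18/6431 ≈ -0.0027989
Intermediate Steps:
P(b)/(-64310) = 180/(-64310) = 180*(-1/64310) = -18/6431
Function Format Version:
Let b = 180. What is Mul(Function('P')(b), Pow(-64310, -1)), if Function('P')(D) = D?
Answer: Rational(-18, 6431) ≈ -0.0027989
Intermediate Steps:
Mul(Function('P')(b), Pow(-64310, -1)) = Mul(180, Pow(-64310, -1)) = Mul(180, Rational(-1, 64310)) = Rational(-18, 6431)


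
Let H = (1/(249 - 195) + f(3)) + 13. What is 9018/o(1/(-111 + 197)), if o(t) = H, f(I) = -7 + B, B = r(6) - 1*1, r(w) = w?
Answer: 486972/595 ≈ 818.44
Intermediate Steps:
B = 5 (B = 6 - 1*1 = 6 - 1 = 5)
f(I) = -2 (f(I) = -7 + 5 = -2)
H = 595/54 (H = (1/(249 - 195) - 2) + 13 = (1/54 - 2) + 13 = -107/54 + 13 = 595/54 ≈ 11.019)
o(t) = 595/54
9018/o(1/(-111 + 197)) = 9018/(595/54) = 9018*(54/595) = 486972/595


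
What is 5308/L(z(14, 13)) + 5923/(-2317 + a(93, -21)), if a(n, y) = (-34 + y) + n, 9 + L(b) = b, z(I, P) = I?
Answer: 12067317/11395 ≈ 1059.0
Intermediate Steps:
L(b) = -9 + b
a(n, y) = -34 + n + y
5308/L(z(14, 13)) + 5923/(-2317 + a(93, -21)) = 5308/(-9 + 14) + 5923/(-2317 + (-34 + 93 - 21)) = 5308/5 + 5923/(-2317 + 38) = 5308*(⅕) + 5923/(-2279) = 5308/5 + 5923*(-1/2279) = 5308/5 - 5923/2279 = 12067317/11395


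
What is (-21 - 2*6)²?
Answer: 1089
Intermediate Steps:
(-21 - 2*6)² = (-21 - 12)² = (-33)² = 1089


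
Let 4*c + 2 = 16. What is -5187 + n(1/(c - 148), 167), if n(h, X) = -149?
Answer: -5336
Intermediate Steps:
c = 7/2 (c = -½ + (¼)*16 = -½ + 4 = 7/2 ≈ 3.5000)
-5187 + n(1/(c - 148), 167) = -5187 - 149 = -5336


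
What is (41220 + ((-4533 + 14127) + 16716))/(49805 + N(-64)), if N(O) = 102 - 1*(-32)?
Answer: 67530/49939 ≈ 1.3522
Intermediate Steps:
N(O) = 134 (N(O) = 102 + 32 = 134)
(41220 + ((-4533 + 14127) + 16716))/(49805 + N(-64)) = (41220 + ((-4533 + 14127) + 16716))/(49805 + 134) = (41220 + (9594 + 16716))/49939 = (41220 + 26310)*(1/49939) = 67530*(1/49939) = 67530/49939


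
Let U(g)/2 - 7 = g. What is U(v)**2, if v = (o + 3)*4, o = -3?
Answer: 196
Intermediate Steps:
v = 0 (v = (-3 + 3)*4 = 0*4 = 0)
U(g) = 14 + 2*g
U(v)**2 = (14 + 2*0)**2 = (14 + 0)**2 = 14**2 = 196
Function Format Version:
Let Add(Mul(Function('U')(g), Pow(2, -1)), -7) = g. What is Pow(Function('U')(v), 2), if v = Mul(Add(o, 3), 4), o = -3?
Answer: 196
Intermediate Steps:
v = 0 (v = Mul(Add(-3, 3), 4) = Mul(0, 4) = 0)
Function('U')(g) = Add(14, Mul(2, g))
Pow(Function('U')(v), 2) = Pow(Add(14, Mul(2, 0)), 2) = Pow(Add(14, 0), 2) = Pow(14, 2) = 196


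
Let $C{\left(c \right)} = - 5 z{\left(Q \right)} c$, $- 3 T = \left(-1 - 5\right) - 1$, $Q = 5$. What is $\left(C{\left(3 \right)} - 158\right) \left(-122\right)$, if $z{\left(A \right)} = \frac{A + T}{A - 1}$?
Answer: $22631$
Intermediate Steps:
$T = \frac{7}{3}$ ($T = - \frac{\left(-1 - 5\right) - 1}{3} = - \frac{-6 - 1}{3} = \left(- \frac{1}{3}\right) \left(-7\right) = \frac{7}{3} \approx 2.3333$)
$z{\left(A \right)} = \frac{\frac{7}{3} + A}{-1 + A}$ ($z{\left(A \right)} = \frac{A + \frac{7}{3}}{A - 1} = \frac{\frac{7}{3} + A}{-1 + A}$)
$C{\left(c \right)} = - \frac{55 c}{6}$ ($C{\left(c \right)} = - 5 \frac{\frac{7}{3} + 5}{-1 + 5} c = - 5 \cdot \frac{1}{4} \cdot \frac{22}{3} c = \left(-5\right) \frac{11}{6} c = - \frac{55 c}{6}$)
$\left(C{\left(3 \right)} - 158\right) \left(-122\right) = \left(\left(- \frac{55}{6}\right) 3 - 158\right) \left(-122\right) = \left(- \frac{55}{2} - 158\right) \left(-122\right) = \left(- \frac{371}{2}\right) \left(-122\right) = 22631$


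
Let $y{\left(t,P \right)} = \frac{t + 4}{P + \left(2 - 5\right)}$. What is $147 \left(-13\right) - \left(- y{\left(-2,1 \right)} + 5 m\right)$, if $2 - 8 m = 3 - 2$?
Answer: $- \frac{15301}{8} \approx -1912.6$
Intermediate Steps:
$m = \frac{1}{8}$ ($m = \frac{1}{4} - \frac{3 - 2}{8} = \frac{1}{4} - \frac{1}{8} = \frac{1}{8} \approx 0.125$)
$y{\left(t,P \right)} = \frac{4 + t}{-3 + P}$ ($y{\left(t,P \right)} = \frac{4 + t}{P + \left(2 - 5\right)} = \frac{4 + t}{P - 3} = \frac{4 + t}{-3 + P}$)
$147 \left(-13\right) - \left(- y{\left(-2,1 \right)} + 5 m\right) = 147 \left(-13\right) + \left(\frac{4 - 2}{-3 + 1} - \frac{5}{8}\right) = -1911 + \left(\frac{1}{-2} \cdot 2 - \frac{5}{8}\right) = -1911 - \frac{13}{8} = - \frac{15301}{8}$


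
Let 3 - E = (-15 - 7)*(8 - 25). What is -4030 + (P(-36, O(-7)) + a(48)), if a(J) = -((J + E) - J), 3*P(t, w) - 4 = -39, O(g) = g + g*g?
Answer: -11012/3 ≈ -3670.7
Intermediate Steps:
O(g) = g + g**2
P(t, w) = -35/3 (P(t, w) = 4/3 + (1/3)*(-39) = 4/3 - 13 = -35/3)
E = -371 (E = 3 - (-15 - 7)*(8 - 25) = 3 - (-22)*(-17) = 3 - 1*374 = 3 - 374 = -371)
a(J) = 371 (a(J) = -((J - 371) - J) = -((-371 + J) - J) = -1*(-371) = 371)
-4030 + (P(-36, O(-7)) + a(48)) = -4030 + (-35/3 + 371) = -4030 + 1078/3 = -11012/3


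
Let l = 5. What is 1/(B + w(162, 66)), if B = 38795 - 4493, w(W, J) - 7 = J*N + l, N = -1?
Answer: 1/34248 ≈ 2.9199e-5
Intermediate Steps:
w(W, J) = 12 - J (w(W, J) = 7 + (J*(-1) + 5) = 7 + (-J + 5) = 7 + (5 - J) = 12 - J)
B = 34302
1/(B + w(162, 66)) = 1/(34302 + (12 - 1*66)) = 1/(34302 + (12 - 66)) = 1/(34302 - 54) = 1/34248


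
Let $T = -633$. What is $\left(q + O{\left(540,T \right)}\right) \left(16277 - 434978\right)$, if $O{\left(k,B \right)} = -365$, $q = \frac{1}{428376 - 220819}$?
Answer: $\frac{31720077643104}{207557} \approx 1.5283 \cdot 10^{8}$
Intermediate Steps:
$q = \frac{1}{207557} \approx 4.8179 \cdot 10^{-6}$
$\left(q + O{\left(540,T \right)}\right) \left(16277 - 434978\right) = \left(\frac{1}{207557} - 365\right) \left(16277 - 434978\right) = \left(- \frac{75758304}{207557}\right) \left(-418701\right) = \frac{31720077643104}{207557}$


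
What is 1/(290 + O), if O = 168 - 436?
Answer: 1/22 ≈ 0.045455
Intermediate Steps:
O = -268
1/(290 + O) = 1/(290 - 268) = 1/22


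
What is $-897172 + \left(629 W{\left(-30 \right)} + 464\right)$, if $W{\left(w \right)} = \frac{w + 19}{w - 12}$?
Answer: $- \frac{37654817}{42} \approx -8.9654 \cdot 10^{5}$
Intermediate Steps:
$W{\left(w \right)} = \frac{19 + w}{-12 + w}$
$-897172 + \left(629 W{\left(-30 \right)} + 464\right) = -897172 + \left(629 \frac{19 - 30}{-12 - 30} + 464\right) = -897172 + \left(629 \frac{1}{-42} \left(-11\right) + 464\right) = -897172 + \left(629 \left(\left(- \frac{1}{42}\right) \left(-11\right)\right) + 464\right) = -897172 + \left(629 \cdot \frac{11}{42} + 464\right) = -897172 + \left(\frac{6919}{42} + 464\right) = -897172 + \frac{26407}{42} = - \frac{37654817}{42}$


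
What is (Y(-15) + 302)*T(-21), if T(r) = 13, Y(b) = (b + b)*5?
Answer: 1976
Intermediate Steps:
Y(b) = 10*b (Y(b) = (2*b)*5 = 10*b)
(Y(-15) + 302)*T(-21) = (10*(-15) + 302)*13 = (-150 + 302)*13 = 152*13 = 1976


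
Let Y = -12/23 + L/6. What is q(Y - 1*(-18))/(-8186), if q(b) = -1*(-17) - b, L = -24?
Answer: -81/188278 ≈ -0.00043021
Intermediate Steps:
Y = -104/23 (Y = -12/23 - 24/6 = -12*1/23 - 24*⅙ = -12/23 - 4 = -104/23 ≈ -4.5217)
q(b) = 17 - b
q(Y - 1*(-18))/(-8186) = (17 - (-104/23 - 1*(-18)))/(-8186) = (17 - (-104/23 + 18))*(-1/8186) = (17 - 1*310/23)*(-1/8186) = (17 - 310/23)*(-1/8186) = (81/23)*(-1/8186) = -81/188278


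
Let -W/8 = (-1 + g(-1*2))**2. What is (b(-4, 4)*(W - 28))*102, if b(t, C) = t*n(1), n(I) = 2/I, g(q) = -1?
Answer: 48960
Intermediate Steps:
b(t, C) = 2*t (b(t, C) = t*(2/1) = t*(2*1) = t*2 = 2*t)
W = -32 (W = -8*(-1 - 1)**2 = -8*(-2)**2 = -8*4 = -32)
(b(-4, 4)*(W - 28))*102 = ((2*(-4))*(-32 - 28))*102 = -8*(-60)*102 = 480*102 = 48960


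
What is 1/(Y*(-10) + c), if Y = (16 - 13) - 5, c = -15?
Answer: ⅕ ≈ 0.20000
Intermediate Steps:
Y = -2 (Y = 3 - 5 = -2)
1/(Y*(-10) + c) = 1/(-2*(-10) - 15) = 1/(20 - 15) = 1/5 = ⅕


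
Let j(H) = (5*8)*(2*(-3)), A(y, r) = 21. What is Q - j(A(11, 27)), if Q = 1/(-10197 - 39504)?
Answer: 11928239/49701 ≈ 240.00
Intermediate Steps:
j(H) = -240 (j(H) = 40*(-6) = -240)
Q = -1/49701 (Q = 1/(-49701) = -1/49701 ≈ -2.0120e-5)
Q - j(A(11, 27)) = -1/49701 - 1*(-240) = -1/49701 + 240 = 11928239/49701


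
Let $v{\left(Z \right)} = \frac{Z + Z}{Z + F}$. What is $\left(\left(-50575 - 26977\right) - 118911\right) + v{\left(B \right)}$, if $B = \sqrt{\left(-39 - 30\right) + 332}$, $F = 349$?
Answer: $- \frac{11938860310}{60769} + \frac{349 \sqrt{263}}{60769} \approx -1.9646 \cdot 10^{5}$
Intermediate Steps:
$B = \sqrt{263}$ ($B = \sqrt{-69 + 332} = \sqrt{263} \approx 16.217$)
$v{\left(Z \right)} = \frac{2 Z}{349 + Z}$ ($v{\left(Z \right)} = \frac{Z + Z}{Z + 349} = \frac{2 Z}{349 + Z}$)
$\left(\left(-50575 - 26977\right) - 118911\right) + v{\left(B \right)} = \left(\left(-50575 - 26977\right) - 118911\right) + \frac{2 \sqrt{263}}{349 + \sqrt{263}} = \left(-77552 - 118911\right) + \frac{2 \sqrt{263}}{349 + \sqrt{263}} = -196463 + \frac{2 \sqrt{263}}{349 + \sqrt{263}}$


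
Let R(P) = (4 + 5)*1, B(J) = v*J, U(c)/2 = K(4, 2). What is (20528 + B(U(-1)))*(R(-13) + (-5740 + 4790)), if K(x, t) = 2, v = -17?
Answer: -19252860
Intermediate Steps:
U(c) = 4 (U(c) = 2*2 = 4)
B(J) = -17*J
R(P) = 9 (R(P) = 9*1 = 9)
(20528 + B(U(-1)))*(R(-13) + (-5740 + 4790)) = (20528 - 17*4)*(9 + (-5740 + 4790)) = (20528 - 68)*(9 - 950) = 20460*(-941) = -19252860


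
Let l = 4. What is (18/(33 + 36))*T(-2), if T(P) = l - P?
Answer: 36/23 ≈ 1.5652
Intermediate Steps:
T(P) = 4 - P
(18/(33 + 36))*T(-2) = (18/(33 + 36))*(4 - 1*(-2)) = (18/69)*(4 + 2) = (18*(1/69))*6 = (6/23)*6 = 36/23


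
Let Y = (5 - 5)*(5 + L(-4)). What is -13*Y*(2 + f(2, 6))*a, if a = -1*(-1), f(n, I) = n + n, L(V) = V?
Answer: 0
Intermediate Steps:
f(n, I) = 2*n
a = 1
Y = 0 (Y = (5 - 5)*(5 - 4) = 0*1 = 0)
-13*Y*(2 + f(2, 6))*a = -13*0*(2 + 2*2) = -13*0*(2 + 4) = -13*0*6 = -0 = -13*0 = 0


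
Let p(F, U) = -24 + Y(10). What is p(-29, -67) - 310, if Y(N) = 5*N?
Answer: -284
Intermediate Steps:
p(F, U) = 26 (p(F, U) = -24 + 5*10 = -24 + 50 = 26)
p(-29, -67) - 310 = 26 - 310 = -284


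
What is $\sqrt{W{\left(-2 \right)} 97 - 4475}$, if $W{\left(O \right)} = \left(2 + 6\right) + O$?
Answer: $i \sqrt{3893} \approx 62.394 i$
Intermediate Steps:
$W{\left(O \right)} = 8 + O$
$\sqrt{W{\left(-2 \right)} 97 - 4475} = \sqrt{\left(8 - 2\right) 97 - 4475} = \sqrt{6 \cdot 97 - 4475} = \sqrt{582 - 4475} = \sqrt{-3893} = i \sqrt{3893}$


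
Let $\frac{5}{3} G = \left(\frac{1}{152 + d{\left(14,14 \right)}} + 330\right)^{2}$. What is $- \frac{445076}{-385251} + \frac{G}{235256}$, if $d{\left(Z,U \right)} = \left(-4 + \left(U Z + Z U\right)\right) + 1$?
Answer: $\frac{190066136711287313}{132632213548276680} \approx 1.433$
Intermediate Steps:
$d{\left(Z,U \right)} = -3 + 2 U Z$ ($d{\left(Z,U \right)} = \left(-4 + \left(U Z + U Z\right)\right) + 1 = \left(-4 + 2 U Z\right) + 1 = -3 + 2 U Z$)
$G = \frac{95619953883}{1463405}$ ($G = \frac{3 \left(\frac{1}{152 - \left(3 - 392\right)} + 330\right)^{2}}{5} = \frac{3 \left(\frac{1}{152 + \left(-3 + 392\right)} + 330\right)^{2}}{5} = \frac{3 \left(\frac{1}{152 + 389} + 330\right)^{2}}{5} = \frac{3 \left(\frac{1}{541} + 330\right)^{2}}{5} = \frac{3 \left(\frac{178531}{541}\right)^{2}}{5} = \frac{3}{5} \cdot \frac{31873317961}{292681} = \frac{95619953883}{1463405} \approx 65341.0$)
$- \frac{445076}{-385251} + \frac{G}{235256} = - \frac{445076}{-385251} + \frac{95619953883}{1463405 \cdot 235256} = \left(-445076\right) \left(- \frac{1}{385251}\right) + \frac{95619953883}{1463405} \cdot \frac{1}{235256} = \frac{445076}{385251} + \frac{95619953883}{344274806680} = \frac{190066136711287313}{132632213548276680}$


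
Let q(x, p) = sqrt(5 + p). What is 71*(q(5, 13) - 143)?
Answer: -10153 + 213*sqrt(2) ≈ -9851.8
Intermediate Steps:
71*(q(5, 13) - 143) = 71*(sqrt(5 + 13) - 143) = 71*(sqrt(18) - 143) = 71*(3*sqrt(2) - 143) = 71*(-143 + 3*sqrt(2)) = -10153 + 213*sqrt(2)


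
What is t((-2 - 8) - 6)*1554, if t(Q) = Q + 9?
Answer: -10878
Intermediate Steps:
t(Q) = 9 + Q
t((-2 - 8) - 6)*1554 = (9 + ((-2 - 8) - 6))*1554 = (9 + (-10 - 6))*1554 = (9 - 16)*1554 = -7*1554 = -10878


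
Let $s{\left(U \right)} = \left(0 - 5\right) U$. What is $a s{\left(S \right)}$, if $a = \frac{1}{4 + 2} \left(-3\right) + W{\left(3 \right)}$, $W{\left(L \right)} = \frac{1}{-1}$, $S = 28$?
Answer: $210$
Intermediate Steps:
$s{\left(U \right)} = - 5 U$
$W{\left(L \right)} = -1$
$a = - \frac{3}{2}$ ($a = \frac{1}{4 + 2} \left(-3\right) - 1 = \frac{1}{6} \left(-3\right) - 1 = - \frac{1}{2} - 1 = - \frac{3}{2} \approx -1.5$)
$a s{\left(S \right)} = - \frac{3 \left(\left(-5\right) 28\right)}{2} = \left(- \frac{3}{2}\right) \left(-140\right) = 210$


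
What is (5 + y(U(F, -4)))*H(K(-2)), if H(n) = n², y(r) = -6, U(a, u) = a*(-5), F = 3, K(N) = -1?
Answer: -1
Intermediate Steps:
U(a, u) = -5*a
(5 + y(U(F, -4)))*H(K(-2)) = (5 - 6)*(-1)² = -1*1 = -1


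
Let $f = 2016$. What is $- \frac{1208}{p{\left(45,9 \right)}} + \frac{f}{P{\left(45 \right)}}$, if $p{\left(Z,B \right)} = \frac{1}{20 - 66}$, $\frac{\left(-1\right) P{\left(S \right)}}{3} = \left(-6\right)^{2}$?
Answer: $\frac{166648}{3} \approx 55549.0$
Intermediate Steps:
$P{\left(S \right)} = -108$ ($P{\left(S \right)} = - 3 \left(-6\right)^{2} = \left(-3\right) 36 = -108$)
$p{\left(Z,B \right)} = - \frac{1}{46}$ ($p{\left(Z,B \right)} = \frac{1}{-46} = - \frac{1}{46}$)
$- \frac{1208}{p{\left(45,9 \right)}} + \frac{f}{P{\left(45 \right)}} = - \frac{1208}{- \frac{1}{46}} + \frac{2016}{-108} = \left(-1208\right) \left(-46\right) + 2016 \left(- \frac{1}{108}\right) = 55568 - \frac{56}{3} = \frac{166648}{3}$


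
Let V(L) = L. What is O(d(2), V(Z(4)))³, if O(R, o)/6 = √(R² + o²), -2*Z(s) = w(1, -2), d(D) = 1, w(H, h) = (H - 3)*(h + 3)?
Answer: 432*√2 ≈ 610.94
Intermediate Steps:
w(H, h) = (-3 + H)*(3 + h)
Z(s) = 1 (Z(s) = -(-9 - 3*(-2) + 3*1 + 1*(-2))/2 = -(-9 + 6 + 3 - 2)/2 = -½*(-2) = 1)
O(R, o) = 6*√(R² + o²)
O(d(2), V(Z(4)))³ = (6*√(1² + 1²))³ = (6*√(1 + 1))³ = (6*√2)³ = 432*√2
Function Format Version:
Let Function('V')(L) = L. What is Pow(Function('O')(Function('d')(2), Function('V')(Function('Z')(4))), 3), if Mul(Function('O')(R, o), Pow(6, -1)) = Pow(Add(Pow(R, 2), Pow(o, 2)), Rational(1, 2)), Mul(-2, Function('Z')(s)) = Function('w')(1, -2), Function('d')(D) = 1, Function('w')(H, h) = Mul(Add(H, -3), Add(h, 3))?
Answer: Mul(432, Pow(2, Rational(1, 2))) ≈ 610.94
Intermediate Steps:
Function('w')(H, h) = Mul(Add(-3, H), Add(3, h))
Function('Z')(s) = 1 (Function('Z')(s) = Mul(Rational(-1, 2), Add(-9, Mul(-3, -2), Mul(3, 1), Mul(1, -2))) = Mul(Rational(-1, 2), Add(-9, 6, 3, -2)) = Mul(Rational(-1, 2), -2) = 1)
Function('O')(R, o) = Mul(6, Pow(Add(Pow(R, 2), Pow(o, 2)), Rational(1, 2)))
Pow(Function('O')(Function('d')(2), Function('V')(Function('Z')(4))), 3) = Pow(Mul(6, Pow(Add(Pow(1, 2), Pow(1, 2)), Rational(1, 2))), 3) = Pow(Mul(6, Pow(Add(1, 1), Rational(1, 2))), 3) = Pow(Mul(6, Pow(2, Rational(1, 2))), 3) = Mul(432, Pow(2, Rational(1, 2)))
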